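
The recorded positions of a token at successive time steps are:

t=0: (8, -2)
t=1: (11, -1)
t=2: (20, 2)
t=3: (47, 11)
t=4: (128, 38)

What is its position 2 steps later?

(1100, 362)

The jumps are (+3, +1), (+9, +3), (+27, +9), (+81, +27) — a geometric progression with ratio 3.
step 5: (128, 38) + (+243, +81) → (371, 119)
step 6: (371, 119) + (+729, +243) → (1100, 362)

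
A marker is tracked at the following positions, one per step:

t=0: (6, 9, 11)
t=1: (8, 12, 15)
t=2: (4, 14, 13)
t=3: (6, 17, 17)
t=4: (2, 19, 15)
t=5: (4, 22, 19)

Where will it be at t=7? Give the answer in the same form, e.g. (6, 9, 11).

Differencing gives (+2, +3, +4), (-4, +2, -2), (+2, +3, +4), (-4, +2, -2), (+2, +3, +4). This is the pattern (+2, +3, +4), (-4, +2, -2) repeated.
step 6: apply (-4, +2, -2) → (0, 24, 17)
step 7: apply (+2, +3, +4) → (2, 27, 21)

(2, 27, 21)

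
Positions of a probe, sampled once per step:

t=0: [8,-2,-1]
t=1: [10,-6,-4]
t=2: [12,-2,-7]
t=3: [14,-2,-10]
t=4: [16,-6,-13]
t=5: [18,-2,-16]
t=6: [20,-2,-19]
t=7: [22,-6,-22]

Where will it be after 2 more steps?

[26,-2,-28]

The first coordinate changes by +2 each step, so at step 9 it is 8 + 9·(2) = 26.
The second coordinate repeats the cycle [-2, -6, -2] with period 3; step 9 mod 3 = 0, giving -2.
The third coordinate changes by -3 each step, so at step 9 it is -1 + 9·(-3) = -28.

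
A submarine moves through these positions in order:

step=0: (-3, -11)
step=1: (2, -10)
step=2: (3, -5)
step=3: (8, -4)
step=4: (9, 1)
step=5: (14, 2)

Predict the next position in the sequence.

The moves between consecutive positions are (+5, +1), (+1, +5), (+5, +1), (+1, +5), (+5, +1); they repeat the 2-cycle [(+5, +1), (+1, +5)].
step 6: apply (+1, +5) → (15, 7)

(15, 7)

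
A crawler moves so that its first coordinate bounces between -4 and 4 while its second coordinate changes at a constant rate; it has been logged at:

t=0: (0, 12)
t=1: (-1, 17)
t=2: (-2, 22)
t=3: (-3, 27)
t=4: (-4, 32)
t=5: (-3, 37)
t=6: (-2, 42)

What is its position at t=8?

(0, 52)

The first coordinate travels 1 per step and bounces off the walls at -4 and 4.
  step 7: -2 → -1
  step 8: -1 → 0
The second coordinate changes by +5 each step: at step 8 it is 52.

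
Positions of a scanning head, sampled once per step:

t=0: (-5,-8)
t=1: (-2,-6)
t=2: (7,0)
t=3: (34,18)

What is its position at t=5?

The jumps are (+3,+2), (+9,+6), (+27,+18) — a geometric progression with ratio 3.
step 4: (34,18) + (+81,+54) → (115,72)
step 5: (115,72) + (+243,+162) → (358,234)

(358,234)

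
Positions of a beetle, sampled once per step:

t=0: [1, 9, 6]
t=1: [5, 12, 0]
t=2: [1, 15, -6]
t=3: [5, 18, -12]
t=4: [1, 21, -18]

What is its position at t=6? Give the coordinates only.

[1, 27, -30]

The first coordinate repeats the cycle [1, 5] with period 2; step 6 mod 2 = 0, giving 1.
The second coordinate changes by +3 each step, so at step 6 it is 9 + 6·(3) = 27.
The third coordinate changes by -6 each step, so at step 6 it is 6 + 6·(-6) = -30.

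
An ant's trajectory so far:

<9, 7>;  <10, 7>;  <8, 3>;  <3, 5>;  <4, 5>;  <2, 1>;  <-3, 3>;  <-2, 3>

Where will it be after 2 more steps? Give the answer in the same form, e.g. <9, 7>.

Differencing gives <+1, +0>, <-2, -4>, <-5, +2>, <+1, +0>, <-2, -4>, <-5, +2>, <+1, +0>. This is the pattern <+1, +0>, <-2, -4>, <-5, +2> repeated.
step 8: apply <-2, -4> → <-4, -1>
step 9: apply <-5, +2> → <-9, 1>

<-9, 1>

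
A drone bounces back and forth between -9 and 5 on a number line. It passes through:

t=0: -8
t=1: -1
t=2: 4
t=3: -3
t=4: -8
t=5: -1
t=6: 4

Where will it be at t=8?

-8

The value reflects between -9 and 5, moving 7 per step.
  step 7: 4 → -3
  step 8: -3 → -8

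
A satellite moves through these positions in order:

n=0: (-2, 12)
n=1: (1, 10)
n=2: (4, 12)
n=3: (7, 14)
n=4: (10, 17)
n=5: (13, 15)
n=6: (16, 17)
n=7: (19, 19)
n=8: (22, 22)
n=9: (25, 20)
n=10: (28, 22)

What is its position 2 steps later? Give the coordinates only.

(34, 27)

Differencing gives (+3, -2), (+3, +2), (+3, +2), (+3, +3), (+3, -2), (+3, +2), (+3, +2), (+3, +3), (+3, -2), (+3, +2). This is the pattern (+3, -2), (+3, +2), (+3, +2), (+3, +3) repeated.
step 11: apply (+3, +2) → (31, 24)
step 12: apply (+3, +3) → (34, 27)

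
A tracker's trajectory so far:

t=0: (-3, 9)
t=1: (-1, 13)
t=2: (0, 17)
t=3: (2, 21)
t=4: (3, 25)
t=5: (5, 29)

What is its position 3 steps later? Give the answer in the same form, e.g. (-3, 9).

Step-to-step displacements: (+2, +4), (+1, +4), (+2, +4), (+1, +4), (+2, +4) — a repeating cycle of length 2.
step 6: apply (+1, +4) → (6, 33)
step 7: apply (+2, +4) → (8, 37)
step 8: apply (+1, +4) → (9, 41)

(9, 41)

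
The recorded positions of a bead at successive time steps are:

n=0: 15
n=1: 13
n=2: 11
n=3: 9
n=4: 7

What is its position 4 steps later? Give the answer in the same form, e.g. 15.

-1

Each step adds -2 to the position.
step 5: 7 − 2 → 5
step 6: 5 − 2 → 3
step 7: 3 − 2 → 1
step 8: 1 − 2 → -1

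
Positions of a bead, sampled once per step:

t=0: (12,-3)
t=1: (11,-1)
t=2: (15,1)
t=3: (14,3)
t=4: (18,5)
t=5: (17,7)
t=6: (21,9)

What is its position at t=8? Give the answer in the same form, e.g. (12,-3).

Differencing gives (-1,+2), (+4,+2), (-1,+2), (+4,+2), (-1,+2), (+4,+2). This is the pattern (-1,+2), (+4,+2) repeated.
step 7: apply (-1,+2) → (20,11)
step 8: apply (+4,+2) → (24,13)

(24,13)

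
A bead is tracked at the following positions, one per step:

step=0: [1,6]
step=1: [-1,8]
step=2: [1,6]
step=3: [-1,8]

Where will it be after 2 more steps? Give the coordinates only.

Consecutive displacements [-2,+2], [+2,-2], [-2,+2] scale by a factor of -1 each step.
step 4: [-1,8] + [+2,-2] → [1,6]
step 5: [1,6] + [-2,+2] → [-1,8]

[-1,8]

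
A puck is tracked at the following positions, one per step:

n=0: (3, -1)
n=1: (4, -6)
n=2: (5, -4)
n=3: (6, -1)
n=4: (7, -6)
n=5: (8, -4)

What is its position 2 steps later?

(10, -6)

The first coordinate changes by +1 each step, so at step 7 it is 3 + 7·(1) = 10.
The second coordinate repeats the cycle [-1, -6, -4] with period 3; step 7 mod 3 = 1, giving -6.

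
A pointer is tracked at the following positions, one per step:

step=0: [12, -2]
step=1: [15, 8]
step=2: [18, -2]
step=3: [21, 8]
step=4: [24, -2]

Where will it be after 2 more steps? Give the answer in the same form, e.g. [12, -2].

First: linear, +3 per step → 30 at step 6.
Second: cycles through -2, 8 every 2 steps. Step 6 lands at position 0 of the cycle → -2.

[30, -2]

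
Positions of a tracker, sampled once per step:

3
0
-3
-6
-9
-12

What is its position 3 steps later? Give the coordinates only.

Constant displacement of -3 per step.
step 6: -12 − 3 → -15
step 7: -15 − 3 → -18
step 8: -18 − 3 → -21

-21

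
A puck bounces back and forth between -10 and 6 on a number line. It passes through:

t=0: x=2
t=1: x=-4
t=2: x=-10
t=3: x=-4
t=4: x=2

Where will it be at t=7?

The value travels 6 per step and bounces off the walls at -10 and 6.
  step 5: 2 → 4
  step 6: 4 → -2
  step 7: -2 → -8

x=-8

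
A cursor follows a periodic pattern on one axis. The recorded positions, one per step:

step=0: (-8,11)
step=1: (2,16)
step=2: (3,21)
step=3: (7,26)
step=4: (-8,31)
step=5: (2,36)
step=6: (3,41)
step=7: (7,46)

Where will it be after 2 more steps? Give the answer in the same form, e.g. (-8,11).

The first coordinate repeats the cycle [-8, 2, 3, 7] with period 4; step 9 mod 4 = 1, giving 2.
The second coordinate changes by +5 each step, so at step 9 it is 11 + 9·(5) = 56.

(2,56)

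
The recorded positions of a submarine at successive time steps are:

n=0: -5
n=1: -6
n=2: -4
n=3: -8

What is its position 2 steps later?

-16

The jumps are -1, +2, -4 — a geometric progression with ratio -2.
step 4: -8 + 8 → 0
step 5: 0 − 16 → -16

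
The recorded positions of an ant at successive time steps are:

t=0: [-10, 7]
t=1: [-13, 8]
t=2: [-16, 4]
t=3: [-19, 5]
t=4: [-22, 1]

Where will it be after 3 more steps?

Differencing gives [-3, +1], [-3, -4], [-3, +1], [-3, -4]. This is the pattern [-3, +1], [-3, -4] repeated.
step 5: apply [-3, +1] → [-25, 2]
step 6: apply [-3, -4] → [-28, -2]
step 7: apply [-3, +1] → [-31, -1]

[-31, -1]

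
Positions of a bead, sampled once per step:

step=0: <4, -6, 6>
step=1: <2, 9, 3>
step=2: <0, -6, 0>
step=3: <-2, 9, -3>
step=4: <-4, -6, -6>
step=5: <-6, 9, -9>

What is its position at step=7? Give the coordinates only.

<-10, 9, -15>

First: linear, -2 per step → -10 at step 7.
Second: cycles through -6, 9 every 2 steps. Step 7 lands at position 1 of the cycle → 9.
Third: linear, -3 per step → -15 at step 7.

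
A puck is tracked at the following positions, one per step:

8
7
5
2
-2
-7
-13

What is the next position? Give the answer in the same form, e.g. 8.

-20

Successive displacements: -1, -2, -3, -4, -5, -6 — each changes by -1.
step 7: -13 − 7 → -20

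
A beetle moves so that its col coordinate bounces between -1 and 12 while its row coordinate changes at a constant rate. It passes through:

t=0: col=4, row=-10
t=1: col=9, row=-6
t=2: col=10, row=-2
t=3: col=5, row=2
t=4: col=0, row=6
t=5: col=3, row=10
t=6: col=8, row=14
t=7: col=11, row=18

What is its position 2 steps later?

col=1, row=26

The col coordinate travels 5 per step and bounces off the walls at -1 and 12.
  step 8: 11 → 6
  step 9: 6 → 1
The row coordinate changes by +4 each step: at step 9 it is 26.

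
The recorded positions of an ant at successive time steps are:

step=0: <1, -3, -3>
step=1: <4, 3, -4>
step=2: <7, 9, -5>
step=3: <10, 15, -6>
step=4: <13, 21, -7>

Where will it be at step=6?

<19, 33, -9>

The position changes by <+3, +6, -1> every step.
step 5: <13, 21, -7> + <+3, +6, -1> → <16, 27, -8>
step 6: <16, 27, -8> + <+3, +6, -1> → <19, 33, -9>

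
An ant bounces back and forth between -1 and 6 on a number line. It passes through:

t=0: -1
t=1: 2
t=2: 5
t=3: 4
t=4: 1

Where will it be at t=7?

6

The value reflects between -1 and 6, moving 3 per step.
  step 5: 1 → 0
  step 6: 0 → 3
  step 7: 3 → 6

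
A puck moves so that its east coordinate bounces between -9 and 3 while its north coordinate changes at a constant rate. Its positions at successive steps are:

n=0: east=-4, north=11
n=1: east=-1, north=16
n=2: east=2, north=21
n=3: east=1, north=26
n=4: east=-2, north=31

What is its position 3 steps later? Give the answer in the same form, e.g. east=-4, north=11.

The east coordinate reflects between -9 and 3, moving 3 per step.
  step 5: -2 → -5
  step 6: -5 → -8
  step 7: -8 → -7
The north coordinate changes by +5 each step: at step 7 it is 46.

east=-7, north=46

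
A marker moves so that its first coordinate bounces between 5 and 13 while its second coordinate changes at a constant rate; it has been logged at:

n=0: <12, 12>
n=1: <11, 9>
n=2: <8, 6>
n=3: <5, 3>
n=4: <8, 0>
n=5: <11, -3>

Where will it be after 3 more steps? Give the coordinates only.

The first coordinate reflects between 5 and 13, moving 3 per step.
  step 6: 11 → 12
  step 7: 12 → 9
  step 8: 9 → 6
The second coordinate changes by -3 each step: at step 8 it is -12.

<6, -12>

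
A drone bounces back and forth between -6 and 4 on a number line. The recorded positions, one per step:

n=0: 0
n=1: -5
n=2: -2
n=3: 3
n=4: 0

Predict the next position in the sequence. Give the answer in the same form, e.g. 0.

-5

The value reflects between -6 and 4, moving 5 per step.
  step 5: 0 → -5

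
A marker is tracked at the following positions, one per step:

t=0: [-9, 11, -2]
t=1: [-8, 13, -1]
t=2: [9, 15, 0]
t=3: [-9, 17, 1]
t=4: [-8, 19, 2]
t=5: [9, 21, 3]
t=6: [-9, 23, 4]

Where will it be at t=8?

[9, 27, 6]

The first coordinate repeats the cycle [-9, -8, 9] with period 3; step 8 mod 3 = 2, giving 9.
The second coordinate changes by +2 each step, so at step 8 it is 11 + 8·(2) = 27.
The third coordinate changes by +1 each step, so at step 8 it is -2 + 8·(1) = 6.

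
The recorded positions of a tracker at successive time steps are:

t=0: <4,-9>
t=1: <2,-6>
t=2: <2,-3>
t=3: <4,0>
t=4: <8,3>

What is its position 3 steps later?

Successive displacements: <-2,+3>, <+0,+3>, <+2,+3>, <+4,+3> — each changes by <+2,+0>.
step 5: <8,3> + <+6,+3> → <14,6>
step 6: <14,6> + <+8,+3> → <22,9>
step 7: <22,9> + <+10,+3> → <32,12>

<32,12>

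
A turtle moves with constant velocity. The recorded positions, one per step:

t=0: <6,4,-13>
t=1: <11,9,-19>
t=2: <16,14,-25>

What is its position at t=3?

Constant displacement of <+5,+5,-6> per step.
step 3: <16,14,-25> + <+5,+5,-6> → <21,19,-31>

<21,19,-31>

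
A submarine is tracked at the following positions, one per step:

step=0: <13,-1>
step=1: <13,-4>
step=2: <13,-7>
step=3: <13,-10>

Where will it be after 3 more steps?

The position changes by <+0,-3> every step.
step 4: <13,-10> + <+0,-3> → <13,-13>
step 5: <13,-13> + <+0,-3> → <13,-16>
step 6: <13,-16> + <+0,-3> → <13,-19>

<13,-19>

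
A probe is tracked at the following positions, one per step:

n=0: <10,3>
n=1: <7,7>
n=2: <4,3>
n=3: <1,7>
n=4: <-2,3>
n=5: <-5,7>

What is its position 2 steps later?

First: linear, -3 per step → -11 at step 7.
Second: cycles through 3, 7 every 2 steps. Step 7 lands at position 1 of the cycle → 7.

<-11,7>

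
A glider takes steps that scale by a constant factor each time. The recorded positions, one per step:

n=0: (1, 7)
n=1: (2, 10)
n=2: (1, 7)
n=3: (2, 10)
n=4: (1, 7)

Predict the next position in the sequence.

Step-to-step displacements: (+1, +3), (-1, -3), (+1, +3), (-1, -3); each is -1× the previous.
step 5: (1, 7) + (+1, +3) → (2, 10)

(2, 10)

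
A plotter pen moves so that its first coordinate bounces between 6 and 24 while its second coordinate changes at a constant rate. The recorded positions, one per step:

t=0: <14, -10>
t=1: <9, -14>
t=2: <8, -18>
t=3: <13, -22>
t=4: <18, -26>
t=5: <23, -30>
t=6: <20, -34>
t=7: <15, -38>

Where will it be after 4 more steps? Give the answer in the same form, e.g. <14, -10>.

The first coordinate reflects between 6 and 24, moving 5 per step.
  step 8: 15 → 10
  step 9: 10 → 7
  step 10: 7 → 12
  step 11: 12 → 17
The second coordinate changes by -4 each step: at step 11 it is -54.

<17, -54>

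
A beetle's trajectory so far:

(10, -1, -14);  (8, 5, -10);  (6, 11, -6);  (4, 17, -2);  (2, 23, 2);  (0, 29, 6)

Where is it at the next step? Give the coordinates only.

Each step adds (-2, +6, +4) to the position.
step 6: (0, 29, 6) + (-2, +6, +4) → (-2, 35, 10)

(-2, 35, 10)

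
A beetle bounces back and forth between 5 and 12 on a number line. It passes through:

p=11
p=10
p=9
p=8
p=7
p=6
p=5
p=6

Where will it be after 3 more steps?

p=9

The value travels 1 per step and bounces off the walls at 5 and 12.
  step 8: 6 → 7
  step 9: 7 → 8
  step 10: 8 → 9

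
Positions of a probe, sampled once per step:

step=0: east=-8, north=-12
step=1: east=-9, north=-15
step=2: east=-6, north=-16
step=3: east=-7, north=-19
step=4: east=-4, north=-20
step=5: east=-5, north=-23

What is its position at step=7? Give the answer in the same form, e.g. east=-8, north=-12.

east=-3, north=-27

Step-to-step displacements: (-1, -3), (+3, -1), (-1, -3), (+3, -1), (-1, -3) — a repeating cycle of length 2.
step 6: apply (+3, -1) → east=-2, north=-24
step 7: apply (-1, -3) → east=-3, north=-27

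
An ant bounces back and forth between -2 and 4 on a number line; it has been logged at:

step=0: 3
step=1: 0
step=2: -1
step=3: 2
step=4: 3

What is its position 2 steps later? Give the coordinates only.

The value travels 3 per step and bounces off the walls at -2 and 4.
  step 5: 3 → 0
  step 6: 0 → -1

-1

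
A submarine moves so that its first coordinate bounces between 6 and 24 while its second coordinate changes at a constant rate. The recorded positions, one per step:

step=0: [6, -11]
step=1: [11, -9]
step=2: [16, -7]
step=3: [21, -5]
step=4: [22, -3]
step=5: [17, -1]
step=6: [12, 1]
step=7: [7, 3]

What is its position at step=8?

The first coordinate travels 5 per step and bounces off the walls at 6 and 24.
  step 8: 7 → 10
The second coordinate changes by +2 each step: at step 8 it is 5.

[10, 5]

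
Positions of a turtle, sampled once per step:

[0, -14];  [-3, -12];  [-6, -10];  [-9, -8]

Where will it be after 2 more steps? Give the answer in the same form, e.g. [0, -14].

[-15, -4]

Constant displacement of [-3, +2] per step.
step 4: [-9, -8] + [-3, +2] → [-12, -6]
step 5: [-12, -6] + [-3, +2] → [-15, -4]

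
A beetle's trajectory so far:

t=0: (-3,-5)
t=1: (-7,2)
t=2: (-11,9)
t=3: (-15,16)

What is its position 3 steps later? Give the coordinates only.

Each step adds (-4,+7) to the position.
step 4: (-15,16) + (-4,+7) → (-19,23)
step 5: (-19,23) + (-4,+7) → (-23,30)
step 6: (-23,30) + (-4,+7) → (-27,37)

(-27,37)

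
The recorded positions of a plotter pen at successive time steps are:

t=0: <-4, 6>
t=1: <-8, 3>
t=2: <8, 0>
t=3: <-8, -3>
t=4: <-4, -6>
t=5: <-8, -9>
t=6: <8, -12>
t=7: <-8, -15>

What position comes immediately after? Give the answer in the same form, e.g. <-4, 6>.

<-4, -18>

First: cycles through -4, -8, 8, -8 every 4 steps. Step 8 lands at position 0 of the cycle → -4.
Second: linear, -3 per step → -18 at step 8.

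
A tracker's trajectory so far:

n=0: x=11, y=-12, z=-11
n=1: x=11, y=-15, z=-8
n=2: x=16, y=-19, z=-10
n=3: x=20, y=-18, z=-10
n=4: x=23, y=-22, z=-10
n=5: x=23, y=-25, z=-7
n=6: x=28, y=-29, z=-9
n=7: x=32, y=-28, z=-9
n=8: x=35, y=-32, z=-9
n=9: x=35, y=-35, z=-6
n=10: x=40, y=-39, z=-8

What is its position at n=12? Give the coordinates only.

Step-to-step displacements: (+0,-3,+3), (+5,-4,-2), (+4,+1,+0), (+3,-4,+0), (+0,-3,+3), (+5,-4,-2), (+4,+1,+0), (+3,-4,+0), (+0,-3,+3), (+5,-4,-2) — a repeating cycle of length 4.
step 11: apply (+4,+1,+0) → x=44, y=-38, z=-8
step 12: apply (+3,-4,+0) → x=47, y=-42, z=-8

x=47, y=-42, z=-8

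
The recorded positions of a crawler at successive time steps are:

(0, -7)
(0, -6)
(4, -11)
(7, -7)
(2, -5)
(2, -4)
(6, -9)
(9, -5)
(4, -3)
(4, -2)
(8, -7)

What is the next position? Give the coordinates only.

(11, -3)

Step-to-step displacements: (+0, +1), (+4, -5), (+3, +4), (-5, +2), (+0, +1), (+4, -5), (+3, +4), (-5, +2), (+0, +1), (+4, -5) — a repeating cycle of length 4.
step 11: apply (+3, +4) → (11, -3)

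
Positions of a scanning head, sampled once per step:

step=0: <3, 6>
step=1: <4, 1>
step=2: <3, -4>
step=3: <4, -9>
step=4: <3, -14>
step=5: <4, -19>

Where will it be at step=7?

Differencing gives <+1, -5>, <-1, -5>, <+1, -5>, <-1, -5>, <+1, -5>. This is the pattern <+1, -5>, <-1, -5> repeated.
step 6: apply <-1, -5> → <3, -24>
step 7: apply <+1, -5> → <4, -29>

<4, -29>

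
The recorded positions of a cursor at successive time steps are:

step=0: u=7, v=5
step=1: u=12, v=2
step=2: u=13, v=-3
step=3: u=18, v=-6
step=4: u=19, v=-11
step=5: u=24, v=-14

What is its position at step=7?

The moves between consecutive positions are (+5, -3), (+1, -5), (+5, -3), (+1, -5), (+5, -3); they repeat the 2-cycle [(+5, -3), (+1, -5)].
step 6: apply (+1, -5) → u=25, v=-19
step 7: apply (+5, -3) → u=30, v=-22

u=30, v=-22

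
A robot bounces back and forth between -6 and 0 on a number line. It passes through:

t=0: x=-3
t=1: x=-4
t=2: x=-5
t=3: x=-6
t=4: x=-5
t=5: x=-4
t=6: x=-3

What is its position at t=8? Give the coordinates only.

x=-1

The value reflects between -6 and 0, moving 1 per step.
  step 7: -3 → -2
  step 8: -2 → -1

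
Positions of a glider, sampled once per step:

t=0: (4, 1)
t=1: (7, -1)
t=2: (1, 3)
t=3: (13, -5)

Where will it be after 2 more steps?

(37, -21)

Step-to-step displacements: (+3, -2), (-6, +4), (+12, -8); each is -2× the previous.
step 4: (13, -5) + (-24, +16) → (-11, 11)
step 5: (-11, 11) + (+48, -32) → (37, -21)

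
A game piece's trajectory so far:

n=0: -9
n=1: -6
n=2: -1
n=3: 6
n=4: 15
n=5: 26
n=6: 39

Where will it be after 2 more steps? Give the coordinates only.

Successive displacements: +3, +5, +7, +9, +11, +13 — each changes by +2.
step 7: 39 + 15 → 54
step 8: 54 + 17 → 71

71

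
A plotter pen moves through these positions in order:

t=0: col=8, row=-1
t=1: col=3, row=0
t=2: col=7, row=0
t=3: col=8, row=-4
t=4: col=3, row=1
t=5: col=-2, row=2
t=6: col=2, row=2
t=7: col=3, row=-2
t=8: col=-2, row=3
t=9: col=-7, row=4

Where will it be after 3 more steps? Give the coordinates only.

col=-7, row=5

The moves between consecutive positions are (-5, +1), (+4, +0), (+1, -4), (-5, +5), (-5, +1), (+4, +0), (+1, -4), (-5, +5), (-5, +1); they repeat the 4-cycle [(-5, +1), (+4, +0), (+1, -4), (-5, +5)].
step 10: apply (+4, +0) → col=-3, row=4
step 11: apply (+1, -4) → col=-2, row=0
step 12: apply (-5, +5) → col=-7, row=5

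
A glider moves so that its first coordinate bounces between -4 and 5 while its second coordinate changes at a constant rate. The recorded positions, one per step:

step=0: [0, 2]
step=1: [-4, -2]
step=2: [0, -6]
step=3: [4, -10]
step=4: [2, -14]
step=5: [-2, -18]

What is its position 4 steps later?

The first coordinate reflects between -4 and 5, moving 4 per step.
  step 6: -2 → -2
  step 7: -2 → 2
  step 8: 2 → 4
  step 9: 4 → 0
The second coordinate changes by -4 each step: at step 9 it is -34.

[0, -34]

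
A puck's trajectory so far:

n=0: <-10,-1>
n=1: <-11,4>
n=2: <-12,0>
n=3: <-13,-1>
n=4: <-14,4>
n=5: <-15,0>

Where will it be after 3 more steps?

<-18,0>

First: linear, -1 per step → -18 at step 8.
Second: cycles through -1, 4, 0 every 3 steps. Step 8 lands at position 2 of the cycle → 0.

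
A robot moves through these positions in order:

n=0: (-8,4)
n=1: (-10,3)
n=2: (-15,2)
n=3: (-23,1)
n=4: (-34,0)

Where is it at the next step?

(-48,-1)

Successive displacements: (-2,-1), (-5,-1), (-8,-1), (-11,-1) — each changes by (-3,+0).
step 5: (-34,0) + (-14,-1) → (-48,-1)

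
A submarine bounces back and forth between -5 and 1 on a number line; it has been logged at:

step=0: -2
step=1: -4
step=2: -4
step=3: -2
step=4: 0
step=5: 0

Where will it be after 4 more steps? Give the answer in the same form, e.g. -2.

The value travels 2 per step and bounces off the walls at -5 and 1.
  step 6: 0 → -2
  step 7: -2 → -4
  step 8: -4 → -4
  step 9: -4 → -2

-2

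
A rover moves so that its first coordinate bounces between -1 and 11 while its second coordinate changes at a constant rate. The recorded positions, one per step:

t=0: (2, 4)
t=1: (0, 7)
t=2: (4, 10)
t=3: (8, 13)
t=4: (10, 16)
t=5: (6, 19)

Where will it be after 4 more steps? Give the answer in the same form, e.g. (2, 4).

(8, 31)

The first coordinate travels 4 per step and bounces off the walls at -1 and 11.
  step 6: 6 → 2
  step 7: 2 → 0
  step 8: 0 → 4
  step 9: 4 → 8
The second coordinate changes by +3 each step: at step 9 it is 31.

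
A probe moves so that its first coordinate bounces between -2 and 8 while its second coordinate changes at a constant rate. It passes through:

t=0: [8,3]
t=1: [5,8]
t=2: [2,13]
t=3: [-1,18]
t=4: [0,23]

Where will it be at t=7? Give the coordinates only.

[7,38]

The first coordinate travels 3 per step and bounces off the walls at -2 and 8.
  step 5: 0 → 3
  step 6: 3 → 6
  step 7: 6 → 7
The second coordinate changes by +5 each step: at step 7 it is 38.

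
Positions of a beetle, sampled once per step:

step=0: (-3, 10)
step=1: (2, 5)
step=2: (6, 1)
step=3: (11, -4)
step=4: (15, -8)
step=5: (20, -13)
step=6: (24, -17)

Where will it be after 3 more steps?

(38, -31)

Step-to-step displacements: (+5, -5), (+4, -4), (+5, -5), (+4, -4), (+5, -5), (+4, -4) — a repeating cycle of length 2.
step 7: apply (+5, -5) → (29, -22)
step 8: apply (+4, -4) → (33, -26)
step 9: apply (+5, -5) → (38, -31)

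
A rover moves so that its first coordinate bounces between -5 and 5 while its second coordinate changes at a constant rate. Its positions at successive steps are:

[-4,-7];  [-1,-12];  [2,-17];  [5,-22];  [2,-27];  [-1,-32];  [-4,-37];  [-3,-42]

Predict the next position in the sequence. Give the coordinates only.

[0,-47]

The first coordinate reflects between -5 and 5, moving 3 per step.
  step 8: -3 → 0
The second coordinate changes by -5 each step: at step 8 it is -47.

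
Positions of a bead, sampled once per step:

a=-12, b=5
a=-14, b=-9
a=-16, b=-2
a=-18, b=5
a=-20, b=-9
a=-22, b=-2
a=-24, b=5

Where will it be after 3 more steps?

The a coordinate changes by -2 each step, so at step 9 it is -12 + 9·(-2) = -30.
The b coordinate repeats the cycle [5, -9, -2] with period 3; step 9 mod 3 = 0, giving 5.

a=-30, b=5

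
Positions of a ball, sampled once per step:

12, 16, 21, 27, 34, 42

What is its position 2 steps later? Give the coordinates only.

Taking differences between consecutive positions: +4, +5, +6, +7, +8. These grow by +1 each step.
step 6: 42 + 9 → 51
step 7: 51 + 10 → 61

61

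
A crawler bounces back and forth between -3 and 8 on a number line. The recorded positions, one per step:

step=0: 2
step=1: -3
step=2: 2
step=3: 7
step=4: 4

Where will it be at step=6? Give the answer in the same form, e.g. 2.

0

The value travels 5 per step and bounces off the walls at -3 and 8.
  step 5: 4 → -1
  step 6: -1 → 0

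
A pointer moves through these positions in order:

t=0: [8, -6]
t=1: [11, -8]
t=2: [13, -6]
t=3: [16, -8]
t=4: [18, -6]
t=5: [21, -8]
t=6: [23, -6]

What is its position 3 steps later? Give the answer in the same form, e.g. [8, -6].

[31, -8]

Differencing gives [+3, -2], [+2, +2], [+3, -2], [+2, +2], [+3, -2], [+2, +2]. This is the pattern [+3, -2], [+2, +2] repeated.
step 7: apply [+3, -2] → [26, -8]
step 8: apply [+2, +2] → [28, -6]
step 9: apply [+3, -2] → [31, -8]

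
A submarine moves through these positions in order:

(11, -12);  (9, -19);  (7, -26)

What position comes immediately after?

(5, -33)

The position changes by (-2, -7) every step.
step 3: (7, -26) + (-2, -7) → (5, -33)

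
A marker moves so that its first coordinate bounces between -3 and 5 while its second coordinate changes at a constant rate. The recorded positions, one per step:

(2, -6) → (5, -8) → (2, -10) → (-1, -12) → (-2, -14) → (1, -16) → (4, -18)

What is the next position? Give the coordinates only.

The first coordinate reflects between -3 and 5, moving 3 per step.
  step 7: 4 → 3
The second coordinate changes by -2 each step: at step 7 it is -20.

(3, -20)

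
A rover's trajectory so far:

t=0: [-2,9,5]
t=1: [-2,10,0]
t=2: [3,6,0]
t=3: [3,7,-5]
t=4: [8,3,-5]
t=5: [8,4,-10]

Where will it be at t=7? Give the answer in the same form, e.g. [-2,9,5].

Differencing gives [+0,+1,-5], [+5,-4,+0], [+0,+1,-5], [+5,-4,+0], [+0,+1,-5]. This is the pattern [+0,+1,-5], [+5,-4,+0] repeated.
step 6: apply [+5,-4,+0] → [13,0,-10]
step 7: apply [+0,+1,-5] → [13,1,-15]

[13,1,-15]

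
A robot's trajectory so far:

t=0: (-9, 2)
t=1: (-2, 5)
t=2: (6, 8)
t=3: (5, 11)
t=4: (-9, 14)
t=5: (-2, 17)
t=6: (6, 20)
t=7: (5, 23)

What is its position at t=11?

The first coordinate repeats the cycle [-9, -2, 6, 5] with period 4; step 11 mod 4 = 3, giving 5.
The second coordinate changes by +3 each step, so at step 11 it is 2 + 11·(3) = 35.

(5, 35)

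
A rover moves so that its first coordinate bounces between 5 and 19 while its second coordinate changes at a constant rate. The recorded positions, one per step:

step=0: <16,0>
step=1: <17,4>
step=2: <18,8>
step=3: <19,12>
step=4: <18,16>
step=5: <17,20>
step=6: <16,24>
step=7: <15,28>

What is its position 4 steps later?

<11,44>

The first coordinate travels 1 per step and bounces off the walls at 5 and 19.
  step 8: 15 → 14
  step 9: 14 → 13
  step 10: 13 → 12
  step 11: 12 → 11
The second coordinate changes by +4 each step: at step 11 it is 44.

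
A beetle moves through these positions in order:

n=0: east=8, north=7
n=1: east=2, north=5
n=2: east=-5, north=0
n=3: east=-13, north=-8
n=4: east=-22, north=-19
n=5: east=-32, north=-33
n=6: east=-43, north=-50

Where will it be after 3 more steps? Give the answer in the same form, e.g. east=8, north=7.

Successive displacements: (-6, -2), (-7, -5), (-8, -8), (-9, -11), (-10, -14), (-11, -17) — each changes by (-1, -3).
step 7: east=-43, north=-50 + (-12, -20) → east=-55, north=-70
step 8: east=-55, north=-70 + (-13, -23) → east=-68, north=-93
step 9: east=-68, north=-93 + (-14, -26) → east=-82, north=-119

east=-82, north=-119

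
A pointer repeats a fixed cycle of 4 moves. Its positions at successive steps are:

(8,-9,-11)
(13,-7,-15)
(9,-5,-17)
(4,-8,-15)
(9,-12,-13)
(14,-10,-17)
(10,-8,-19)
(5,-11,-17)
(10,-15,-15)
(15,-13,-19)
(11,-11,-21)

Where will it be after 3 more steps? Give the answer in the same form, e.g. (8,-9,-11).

(16,-16,-21)

The moves between consecutive positions are (+5,+2,-4), (-4,+2,-2), (-5,-3,+2), (+5,-4,+2), (+5,+2,-4), (-4,+2,-2), (-5,-3,+2), (+5,-4,+2), (+5,+2,-4), (-4,+2,-2); they repeat the 4-cycle [(+5,+2,-4), (-4,+2,-2), (-5,-3,+2), (+5,-4,+2)].
step 11: apply (-5,-3,+2) → (6,-14,-19)
step 12: apply (+5,-4,+2) → (11,-18,-17)
step 13: apply (+5,+2,-4) → (16,-16,-21)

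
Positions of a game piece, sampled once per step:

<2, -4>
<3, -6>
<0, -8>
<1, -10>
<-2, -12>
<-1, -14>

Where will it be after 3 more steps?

Differencing gives <+1, -2>, <-3, -2>, <+1, -2>, <-3, -2>, <+1, -2>. This is the pattern <+1, -2>, <-3, -2> repeated.
step 6: apply <-3, -2> → <-4, -16>
step 7: apply <+1, -2> → <-3, -18>
step 8: apply <-3, -2> → <-6, -20>

<-6, -20>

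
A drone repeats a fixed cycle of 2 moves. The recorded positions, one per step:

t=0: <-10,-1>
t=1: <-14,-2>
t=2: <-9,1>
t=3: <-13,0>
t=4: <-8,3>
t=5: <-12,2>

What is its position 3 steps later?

Differencing gives <-4,-1>, <+5,+3>, <-4,-1>, <+5,+3>, <-4,-1>. This is the pattern <-4,-1>, <+5,+3> repeated.
step 6: apply <+5,+3> → <-7,5>
step 7: apply <-4,-1> → <-11,4>
step 8: apply <+5,+3> → <-6,7>

<-6,7>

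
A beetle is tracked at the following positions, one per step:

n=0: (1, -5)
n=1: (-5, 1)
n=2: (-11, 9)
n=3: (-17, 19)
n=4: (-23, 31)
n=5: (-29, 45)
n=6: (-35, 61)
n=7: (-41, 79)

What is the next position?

(-47, 99)

Successive displacements: (-6, +6), (-6, +8), (-6, +10), (-6, +12), (-6, +14), (-6, +16), (-6, +18) — each changes by (+0, +2).
step 8: (-41, 79) + (-6, +20) → (-47, 99)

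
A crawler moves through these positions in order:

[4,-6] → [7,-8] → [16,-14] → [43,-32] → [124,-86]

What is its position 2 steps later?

Consecutive displacements [+3,-2], [+9,-6], [+27,-18], [+81,-54] scale by a factor of 3 each step.
step 5: [124,-86] + [+243,-162] → [367,-248]
step 6: [367,-248] + [+729,-486] → [1096,-734]

[1096,-734]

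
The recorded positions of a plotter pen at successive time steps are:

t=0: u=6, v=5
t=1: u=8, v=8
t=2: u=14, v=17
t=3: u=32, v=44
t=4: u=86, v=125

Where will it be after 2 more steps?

The jumps are (+2, +3), (+6, +9), (+18, +27), (+54, +81) — a geometric progression with ratio 3.
step 5: u=86, v=125 + (+162, +243) → u=248, v=368
step 6: u=248, v=368 + (+486, +729) → u=734, v=1097

u=734, v=1097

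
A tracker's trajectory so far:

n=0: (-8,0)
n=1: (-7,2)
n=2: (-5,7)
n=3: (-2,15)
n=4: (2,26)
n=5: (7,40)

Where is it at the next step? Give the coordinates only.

(13,57)

Successive displacements: (+1,+2), (+2,+5), (+3,+8), (+4,+11), (+5,+14) — each changes by (+1,+3).
step 6: (7,40) + (+6,+17) → (13,57)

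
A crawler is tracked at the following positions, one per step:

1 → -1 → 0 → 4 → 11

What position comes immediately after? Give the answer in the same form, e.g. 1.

21

Taking differences between consecutive positions: -2, +1, +4, +7. These grow by +3 each step.
step 5: 11 + 10 → 21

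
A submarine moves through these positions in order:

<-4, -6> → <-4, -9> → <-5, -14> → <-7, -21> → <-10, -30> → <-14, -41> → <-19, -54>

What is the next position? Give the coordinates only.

<-25, -69>

Taking differences between consecutive positions: <+0, -3>, <-1, -5>, <-2, -7>, <-3, -9>, <-4, -11>, <-5, -13>. These grow by <-1, -2> each step.
step 7: <-19, -54> + <-6, -15> → <-25, -69>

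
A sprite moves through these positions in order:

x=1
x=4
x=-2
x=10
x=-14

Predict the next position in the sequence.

x=34

The jumps are +3, -6, +12, -24 — a geometric progression with ratio -2.
step 5: -14 + 48 → x=34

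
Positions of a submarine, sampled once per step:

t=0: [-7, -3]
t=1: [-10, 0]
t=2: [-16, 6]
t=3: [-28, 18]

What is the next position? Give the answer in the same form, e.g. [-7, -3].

Step-to-step displacements: [-3, +3], [-6, +6], [-12, +12]; each is 2× the previous.
step 4: [-28, 18] + [-24, +24] → [-52, 42]

[-52, 42]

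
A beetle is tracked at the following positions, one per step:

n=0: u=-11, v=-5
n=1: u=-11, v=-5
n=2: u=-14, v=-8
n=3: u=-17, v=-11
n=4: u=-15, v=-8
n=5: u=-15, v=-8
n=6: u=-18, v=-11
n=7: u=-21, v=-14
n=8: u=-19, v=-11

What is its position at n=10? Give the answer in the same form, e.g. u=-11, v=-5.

u=-22, v=-14

The moves between consecutive positions are (+0, +0), (-3, -3), (-3, -3), (+2, +3), (+0, +0), (-3, -3), (-3, -3), (+2, +3); they repeat the 4-cycle [(+0, +0), (-3, -3), (-3, -3), (+2, +3)].
step 9: apply (+0, +0) → u=-19, v=-11
step 10: apply (-3, -3) → u=-22, v=-14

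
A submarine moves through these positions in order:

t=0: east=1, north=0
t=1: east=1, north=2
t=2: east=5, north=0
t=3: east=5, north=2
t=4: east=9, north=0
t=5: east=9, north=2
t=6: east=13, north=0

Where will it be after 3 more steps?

Differencing gives (+0,+2), (+4,-2), (+0,+2), (+4,-2), (+0,+2), (+4,-2). This is the pattern (+0,+2), (+4,-2) repeated.
step 7: apply (+0,+2) → east=13, north=2
step 8: apply (+4,-2) → east=17, north=0
step 9: apply (+0,+2) → east=17, north=2

east=17, north=2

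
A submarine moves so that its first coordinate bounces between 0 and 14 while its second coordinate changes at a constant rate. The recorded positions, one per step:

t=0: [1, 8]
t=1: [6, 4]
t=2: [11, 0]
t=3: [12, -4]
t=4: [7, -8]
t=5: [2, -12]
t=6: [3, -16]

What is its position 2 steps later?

[13, -24]

The first coordinate travels 5 per step and bounces off the walls at 0 and 14.
  step 7: 3 → 8
  step 8: 8 → 13
The second coordinate changes by -4 each step: at step 8 it is -24.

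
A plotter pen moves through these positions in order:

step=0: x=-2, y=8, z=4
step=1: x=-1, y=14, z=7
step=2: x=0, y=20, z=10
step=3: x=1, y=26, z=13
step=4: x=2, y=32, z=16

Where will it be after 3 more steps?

The position changes by (+1,+6,+3) every step.
step 5: x=2, y=32, z=16 + (+1,+6,+3) → x=3, y=38, z=19
step 6: x=3, y=38, z=19 + (+1,+6,+3) → x=4, y=44, z=22
step 7: x=4, y=44, z=22 + (+1,+6,+3) → x=5, y=50, z=25

x=5, y=50, z=25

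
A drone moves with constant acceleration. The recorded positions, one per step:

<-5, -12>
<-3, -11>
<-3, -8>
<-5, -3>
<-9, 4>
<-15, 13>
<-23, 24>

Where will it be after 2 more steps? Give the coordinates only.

Taking differences between consecutive positions: <+2, +1>, <+0, +3>, <-2, +5>, <-4, +7>, <-6, +9>, <-8, +11>. These grow by <-2, +2> each step.
step 7: <-23, 24> + <-10, +13> → <-33, 37>
step 8: <-33, 37> + <-12, +15> → <-45, 52>

<-45, 52>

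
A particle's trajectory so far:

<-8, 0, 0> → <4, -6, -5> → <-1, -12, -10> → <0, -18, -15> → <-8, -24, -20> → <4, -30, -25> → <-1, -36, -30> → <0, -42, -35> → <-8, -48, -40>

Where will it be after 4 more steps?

First: cycles through -8, 4, -1, 0 every 4 steps. Step 12 lands at position 0 of the cycle → -8.
Second: linear, -6 per step → -72 at step 12.
Third: linear, -5 per step → -60 at step 12.

<-8, -72, -60>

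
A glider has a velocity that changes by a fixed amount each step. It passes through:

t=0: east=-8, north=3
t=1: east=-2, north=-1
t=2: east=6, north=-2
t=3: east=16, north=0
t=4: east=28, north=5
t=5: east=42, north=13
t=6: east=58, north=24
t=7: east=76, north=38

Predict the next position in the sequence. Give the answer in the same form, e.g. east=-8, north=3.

east=96, north=55

Successive displacements: (+6,-4), (+8,-1), (+10,+2), (+12,+5), (+14,+8), (+16,+11), (+18,+14) — each changes by (+2,+3).
step 8: east=76, north=38 + (+20,+17) → east=96, north=55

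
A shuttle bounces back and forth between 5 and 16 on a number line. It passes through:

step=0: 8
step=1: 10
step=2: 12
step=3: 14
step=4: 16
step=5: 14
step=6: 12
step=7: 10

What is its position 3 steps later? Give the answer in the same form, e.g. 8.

6

The value reflects between 5 and 16, moving 2 per step.
  step 8: 10 → 8
  step 9: 8 → 6
  step 10: 6 → 6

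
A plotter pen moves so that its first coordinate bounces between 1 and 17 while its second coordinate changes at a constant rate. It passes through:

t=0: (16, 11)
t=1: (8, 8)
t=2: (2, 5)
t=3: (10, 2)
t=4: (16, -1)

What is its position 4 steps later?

The first coordinate travels 8 per step and bounces off the walls at 1 and 17.
  step 5: 16 → 8
  step 6: 8 → 2
  step 7: 2 → 10
  step 8: 10 → 16
The second coordinate changes by -3 each step: at step 8 it is -13.

(16, -13)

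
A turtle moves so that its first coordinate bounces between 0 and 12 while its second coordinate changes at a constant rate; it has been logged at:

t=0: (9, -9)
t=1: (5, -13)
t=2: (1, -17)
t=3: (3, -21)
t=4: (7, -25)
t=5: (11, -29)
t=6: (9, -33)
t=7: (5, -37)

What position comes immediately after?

(1, -41)

The first coordinate reflects between 0 and 12, moving 4 per step.
  step 8: 5 → 1
The second coordinate changes by -4 each step: at step 8 it is -41.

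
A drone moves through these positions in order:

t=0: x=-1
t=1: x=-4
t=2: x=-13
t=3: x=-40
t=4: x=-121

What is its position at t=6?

Step-to-step displacements: -3, -9, -27, -81; each is 3× the previous.
step 5: -121 − 243 → x=-364
step 6: -364 − 729 → x=-1093

x=-1093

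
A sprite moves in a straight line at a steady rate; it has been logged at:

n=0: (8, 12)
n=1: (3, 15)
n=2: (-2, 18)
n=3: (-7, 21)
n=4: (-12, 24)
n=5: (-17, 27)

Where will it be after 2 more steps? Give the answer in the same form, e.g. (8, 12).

Each step adds (-5, +3) to the position.
step 6: (-17, 27) + (-5, +3) → (-22, 30)
step 7: (-22, 30) + (-5, +3) → (-27, 33)

(-27, 33)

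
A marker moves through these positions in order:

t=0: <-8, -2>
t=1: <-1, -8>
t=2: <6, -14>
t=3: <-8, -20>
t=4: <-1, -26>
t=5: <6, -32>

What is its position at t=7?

First: cycles through -8, -1, 6 every 3 steps. Step 7 lands at position 1 of the cycle → -1.
Second: linear, -6 per step → -44 at step 7.

<-1, -44>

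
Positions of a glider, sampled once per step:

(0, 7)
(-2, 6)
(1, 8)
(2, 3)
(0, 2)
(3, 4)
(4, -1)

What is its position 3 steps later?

Step-to-step displacements: (-2, -1), (+3, +2), (+1, -5), (-2, -1), (+3, +2), (+1, -5) — a repeating cycle of length 3.
step 7: apply (-2, -1) → (2, -2)
step 8: apply (+3, +2) → (5, 0)
step 9: apply (+1, -5) → (6, -5)

(6, -5)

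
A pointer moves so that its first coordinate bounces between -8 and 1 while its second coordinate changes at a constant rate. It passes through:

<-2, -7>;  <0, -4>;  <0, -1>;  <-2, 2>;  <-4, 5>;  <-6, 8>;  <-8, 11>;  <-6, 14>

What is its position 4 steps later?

The first coordinate travels 2 per step and bounces off the walls at -8 and 1.
  step 8: -6 → -4
  step 9: -4 → -2
  step 10: -2 → 0
  step 11: 0 → 0
The second coordinate changes by +3 each step: at step 11 it is 26.

<0, 26>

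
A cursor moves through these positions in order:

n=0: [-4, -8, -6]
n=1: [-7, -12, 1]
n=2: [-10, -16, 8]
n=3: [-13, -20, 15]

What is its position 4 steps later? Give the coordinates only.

[-25, -36, 43]

Constant displacement of [-3, -4, +7] per step.
step 4: [-13, -20, 15] + [-3, -4, +7] → [-16, -24, 22]
step 5: [-16, -24, 22] + [-3, -4, +7] → [-19, -28, 29]
step 6: [-19, -28, 29] + [-3, -4, +7] → [-22, -32, 36]
step 7: [-22, -32, 36] + [-3, -4, +7] → [-25, -36, 43]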